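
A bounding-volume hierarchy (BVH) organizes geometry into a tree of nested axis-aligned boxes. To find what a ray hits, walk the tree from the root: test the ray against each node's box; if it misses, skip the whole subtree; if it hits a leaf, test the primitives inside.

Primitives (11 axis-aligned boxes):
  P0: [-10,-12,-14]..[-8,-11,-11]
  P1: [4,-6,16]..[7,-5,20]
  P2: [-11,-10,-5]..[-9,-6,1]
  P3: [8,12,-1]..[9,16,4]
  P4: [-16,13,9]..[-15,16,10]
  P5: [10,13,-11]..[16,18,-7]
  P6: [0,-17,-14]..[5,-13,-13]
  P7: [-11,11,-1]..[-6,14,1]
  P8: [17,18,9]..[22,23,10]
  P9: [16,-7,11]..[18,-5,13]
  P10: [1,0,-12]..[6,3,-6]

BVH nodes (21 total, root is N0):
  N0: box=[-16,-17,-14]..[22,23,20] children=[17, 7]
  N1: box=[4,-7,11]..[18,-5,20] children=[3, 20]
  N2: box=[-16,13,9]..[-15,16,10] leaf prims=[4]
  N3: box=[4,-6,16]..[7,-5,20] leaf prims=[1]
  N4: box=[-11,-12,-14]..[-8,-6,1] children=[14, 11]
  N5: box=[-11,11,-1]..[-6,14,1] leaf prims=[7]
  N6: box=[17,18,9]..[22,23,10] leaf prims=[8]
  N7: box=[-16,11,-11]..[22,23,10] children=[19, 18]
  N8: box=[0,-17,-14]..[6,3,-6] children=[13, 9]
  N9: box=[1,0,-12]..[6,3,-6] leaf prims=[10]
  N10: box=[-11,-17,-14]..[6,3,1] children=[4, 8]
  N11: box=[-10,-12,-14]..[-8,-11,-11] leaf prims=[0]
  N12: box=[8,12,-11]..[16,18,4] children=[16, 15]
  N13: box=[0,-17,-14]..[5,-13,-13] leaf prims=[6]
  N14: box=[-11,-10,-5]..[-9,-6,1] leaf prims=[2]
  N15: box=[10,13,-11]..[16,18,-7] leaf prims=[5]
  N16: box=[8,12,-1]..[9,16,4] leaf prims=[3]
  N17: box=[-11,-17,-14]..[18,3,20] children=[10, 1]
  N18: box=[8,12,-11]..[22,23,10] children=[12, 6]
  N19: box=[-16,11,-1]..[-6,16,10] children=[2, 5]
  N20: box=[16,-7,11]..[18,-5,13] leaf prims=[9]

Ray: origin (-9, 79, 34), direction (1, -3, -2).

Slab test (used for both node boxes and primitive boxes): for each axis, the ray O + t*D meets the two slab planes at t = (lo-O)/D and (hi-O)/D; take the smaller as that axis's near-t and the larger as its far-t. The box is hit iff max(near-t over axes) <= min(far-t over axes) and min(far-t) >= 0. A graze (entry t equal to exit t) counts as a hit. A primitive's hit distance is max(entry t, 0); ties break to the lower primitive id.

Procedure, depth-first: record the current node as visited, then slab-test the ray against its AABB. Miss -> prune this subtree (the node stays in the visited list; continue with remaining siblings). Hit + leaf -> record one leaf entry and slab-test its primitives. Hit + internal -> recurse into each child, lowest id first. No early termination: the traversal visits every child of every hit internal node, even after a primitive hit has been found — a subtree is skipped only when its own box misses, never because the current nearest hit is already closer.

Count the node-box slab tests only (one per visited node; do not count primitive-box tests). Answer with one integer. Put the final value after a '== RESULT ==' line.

Traverse from the root:
N0 x:[-7,31] y:[56/3,32] z:[7,24] -> hit [56/3,24], descend [7, 17]
  N7 x:[-7,31] y:[56/3,68/3] z:[12,45/2] -> hit [56/3,45/2], descend [18, 19]
    N18 x:[17,31] y:[56/3,67/3] z:[12,45/2] -> hit [56/3,67/3], descend [6, 12]
      N6 x:[26,31] y:[56/3,61/3] z:[12,25/2] -> miss, prune
      N12 x:[17,25] y:[61/3,67/3] z:[15,45/2] -> hit [61/3,67/3], descend [15, 16]
        N15 x:[19,25] y:[61/3,22] z:[41/2,45/2] -> hit [41/2,22] leaf, test {P5@t=41/2}
        N16 x:[17,18] y:[21,67/3] z:[15,35/2] -> miss, prune
    N19 x:[-7,3] y:[21,68/3] z:[12,35/2] -> miss, prune
  N17 x:[-2,27] y:[76/3,32] z:[7,24] -> miss, prune

9 AABB tests over nodes [0, 7, 18, 6, 12, 15, 16, 19, 17]; 1 leaf entered; closest P5.

== RESULT ==
9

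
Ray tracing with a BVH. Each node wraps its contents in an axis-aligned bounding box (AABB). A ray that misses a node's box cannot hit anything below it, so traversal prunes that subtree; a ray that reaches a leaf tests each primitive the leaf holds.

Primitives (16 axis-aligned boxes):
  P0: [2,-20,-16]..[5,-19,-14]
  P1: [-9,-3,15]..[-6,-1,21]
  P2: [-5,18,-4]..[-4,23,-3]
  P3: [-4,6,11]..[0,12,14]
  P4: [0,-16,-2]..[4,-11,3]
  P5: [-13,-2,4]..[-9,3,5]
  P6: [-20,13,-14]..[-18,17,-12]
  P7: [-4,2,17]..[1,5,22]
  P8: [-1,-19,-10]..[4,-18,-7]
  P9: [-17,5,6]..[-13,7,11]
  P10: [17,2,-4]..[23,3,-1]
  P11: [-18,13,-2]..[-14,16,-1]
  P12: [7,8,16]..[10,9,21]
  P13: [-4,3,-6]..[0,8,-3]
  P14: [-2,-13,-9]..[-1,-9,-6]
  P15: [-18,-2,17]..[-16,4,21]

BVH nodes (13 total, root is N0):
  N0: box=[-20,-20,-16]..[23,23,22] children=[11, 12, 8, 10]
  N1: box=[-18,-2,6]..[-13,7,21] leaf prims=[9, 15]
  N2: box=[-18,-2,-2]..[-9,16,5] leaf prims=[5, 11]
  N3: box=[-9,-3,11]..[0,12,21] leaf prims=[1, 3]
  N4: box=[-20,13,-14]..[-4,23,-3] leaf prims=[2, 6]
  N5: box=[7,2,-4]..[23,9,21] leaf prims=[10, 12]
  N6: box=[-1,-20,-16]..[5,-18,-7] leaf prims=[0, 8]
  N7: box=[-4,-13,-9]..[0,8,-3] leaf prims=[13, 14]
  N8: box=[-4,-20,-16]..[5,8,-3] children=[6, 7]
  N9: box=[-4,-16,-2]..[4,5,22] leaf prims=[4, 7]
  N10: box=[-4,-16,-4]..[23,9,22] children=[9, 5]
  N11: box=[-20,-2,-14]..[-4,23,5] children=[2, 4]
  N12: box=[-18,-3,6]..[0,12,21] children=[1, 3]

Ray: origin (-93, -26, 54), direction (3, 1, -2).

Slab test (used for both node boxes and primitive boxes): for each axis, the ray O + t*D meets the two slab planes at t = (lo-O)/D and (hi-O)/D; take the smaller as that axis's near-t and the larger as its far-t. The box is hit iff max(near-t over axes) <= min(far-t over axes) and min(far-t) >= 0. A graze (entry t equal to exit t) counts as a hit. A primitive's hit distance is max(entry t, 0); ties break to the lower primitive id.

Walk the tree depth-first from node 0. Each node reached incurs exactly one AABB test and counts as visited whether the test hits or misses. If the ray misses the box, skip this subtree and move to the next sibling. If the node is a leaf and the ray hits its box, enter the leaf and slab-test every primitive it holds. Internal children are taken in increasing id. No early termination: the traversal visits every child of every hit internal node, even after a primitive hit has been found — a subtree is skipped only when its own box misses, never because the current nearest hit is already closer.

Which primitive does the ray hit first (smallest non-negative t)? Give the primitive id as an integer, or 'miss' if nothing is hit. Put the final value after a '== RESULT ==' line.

Walk:
N0 x:[73/3,116/3] y:[6,49] z:[16,35] -> hit [73/3,35], descend [8, 10, 11, 12]
  N8 x:[89/3,98/3] y:[6,34] z:[57/2,35] -> hit [89/3,98/3], descend [6, 7]
    N6 x:[92/3,98/3] y:[6,8] z:[61/2,35] -> miss, prune
    N7 x:[89/3,31] y:[13,34] z:[57/2,63/2] -> hit [89/3,31] leaf, test {P13@t=89/3, P14(miss)}
  N10 x:[89/3,116/3] y:[10,35] z:[16,29] -> miss, prune
  N11 x:[73/3,89/3] y:[24,49] z:[49/2,34] -> hit [49/2,89/3], descend [2, 4]
    N2 x:[25,28] y:[24,42] z:[49/2,28] -> hit [25,28] leaf, test {P5(miss), P11(miss)}
    N4 x:[73/3,89/3] y:[39,49] z:[57/2,34] -> miss, prune
  N12 x:[25,31] y:[23,38] z:[33/2,24] -> miss, prune

order=[0, 8, 6, 7, 10, 11, 2, 4, 12]  |boxes|=9  |leaves|=2  hit=P13

== RESULT ==
13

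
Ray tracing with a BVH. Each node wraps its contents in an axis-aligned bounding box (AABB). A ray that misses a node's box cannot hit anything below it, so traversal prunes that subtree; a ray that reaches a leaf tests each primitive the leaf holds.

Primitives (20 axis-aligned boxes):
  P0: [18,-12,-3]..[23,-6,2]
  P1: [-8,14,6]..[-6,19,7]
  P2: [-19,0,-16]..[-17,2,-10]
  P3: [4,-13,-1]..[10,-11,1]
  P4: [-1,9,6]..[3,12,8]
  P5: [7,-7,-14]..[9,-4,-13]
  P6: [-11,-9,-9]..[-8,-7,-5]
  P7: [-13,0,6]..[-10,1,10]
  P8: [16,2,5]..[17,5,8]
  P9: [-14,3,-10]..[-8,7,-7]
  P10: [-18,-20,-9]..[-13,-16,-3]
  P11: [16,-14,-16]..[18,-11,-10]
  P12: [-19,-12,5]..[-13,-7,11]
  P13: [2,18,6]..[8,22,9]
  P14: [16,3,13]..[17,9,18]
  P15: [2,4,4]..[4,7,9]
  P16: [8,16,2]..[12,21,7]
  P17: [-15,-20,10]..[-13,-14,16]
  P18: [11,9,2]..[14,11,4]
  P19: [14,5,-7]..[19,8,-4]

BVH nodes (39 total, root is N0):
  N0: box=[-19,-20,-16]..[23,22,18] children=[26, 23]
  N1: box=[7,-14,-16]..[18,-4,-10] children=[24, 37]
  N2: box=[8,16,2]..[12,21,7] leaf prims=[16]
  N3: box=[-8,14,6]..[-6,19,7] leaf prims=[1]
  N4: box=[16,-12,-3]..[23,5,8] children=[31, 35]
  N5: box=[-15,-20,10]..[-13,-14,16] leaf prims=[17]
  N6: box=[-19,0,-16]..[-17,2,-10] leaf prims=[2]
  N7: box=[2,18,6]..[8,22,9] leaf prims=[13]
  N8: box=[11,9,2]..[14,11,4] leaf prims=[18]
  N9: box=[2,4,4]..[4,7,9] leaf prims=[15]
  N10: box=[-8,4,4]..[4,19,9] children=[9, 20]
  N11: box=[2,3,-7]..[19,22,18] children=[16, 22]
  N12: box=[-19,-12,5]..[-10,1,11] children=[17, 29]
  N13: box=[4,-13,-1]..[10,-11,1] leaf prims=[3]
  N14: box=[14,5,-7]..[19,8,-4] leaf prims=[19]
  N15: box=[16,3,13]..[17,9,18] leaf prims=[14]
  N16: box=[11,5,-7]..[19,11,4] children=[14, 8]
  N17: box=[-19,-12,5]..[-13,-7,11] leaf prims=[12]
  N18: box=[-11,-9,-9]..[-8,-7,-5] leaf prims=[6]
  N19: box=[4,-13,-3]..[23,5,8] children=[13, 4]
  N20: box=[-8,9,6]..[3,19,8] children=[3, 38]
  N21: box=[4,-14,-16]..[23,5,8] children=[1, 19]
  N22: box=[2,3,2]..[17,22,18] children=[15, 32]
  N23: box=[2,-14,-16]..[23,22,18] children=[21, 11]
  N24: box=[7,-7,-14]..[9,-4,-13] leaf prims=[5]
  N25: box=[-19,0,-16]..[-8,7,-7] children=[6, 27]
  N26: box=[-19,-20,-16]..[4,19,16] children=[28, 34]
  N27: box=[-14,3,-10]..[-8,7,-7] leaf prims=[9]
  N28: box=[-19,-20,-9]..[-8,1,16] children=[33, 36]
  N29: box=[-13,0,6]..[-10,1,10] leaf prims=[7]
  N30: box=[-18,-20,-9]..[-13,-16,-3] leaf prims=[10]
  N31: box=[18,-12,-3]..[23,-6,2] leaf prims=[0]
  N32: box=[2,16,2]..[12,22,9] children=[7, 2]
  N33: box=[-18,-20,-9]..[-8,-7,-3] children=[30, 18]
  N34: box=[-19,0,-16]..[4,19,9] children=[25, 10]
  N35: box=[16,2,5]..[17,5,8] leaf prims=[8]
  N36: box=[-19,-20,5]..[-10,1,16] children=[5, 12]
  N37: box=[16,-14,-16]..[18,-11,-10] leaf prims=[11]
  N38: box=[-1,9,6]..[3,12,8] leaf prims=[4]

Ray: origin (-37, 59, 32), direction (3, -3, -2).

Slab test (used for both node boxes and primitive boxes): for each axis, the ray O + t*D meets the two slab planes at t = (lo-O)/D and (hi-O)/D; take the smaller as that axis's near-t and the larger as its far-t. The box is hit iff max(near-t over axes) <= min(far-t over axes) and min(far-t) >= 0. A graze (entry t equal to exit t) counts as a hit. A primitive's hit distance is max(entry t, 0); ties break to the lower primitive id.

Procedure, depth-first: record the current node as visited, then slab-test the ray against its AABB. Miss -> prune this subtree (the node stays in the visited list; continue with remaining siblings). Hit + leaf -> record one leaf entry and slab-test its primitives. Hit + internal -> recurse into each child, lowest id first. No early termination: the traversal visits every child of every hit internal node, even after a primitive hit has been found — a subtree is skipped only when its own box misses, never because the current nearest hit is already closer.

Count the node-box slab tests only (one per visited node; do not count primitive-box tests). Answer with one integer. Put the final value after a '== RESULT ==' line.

Walk:
N0 x:[6,20] y:[37/3,79/3] z:[7,24] -> hit [37/3,20], descend [23, 26]
  N23 x:[13,20] y:[37/3,73/3] z:[7,24] -> hit [13,20], descend [11, 21]
    N11 x:[13,56/3] y:[37/3,56/3] z:[7,39/2] -> hit [13,56/3], descend [16, 22]
      N16 x:[16,56/3] y:[16,18] z:[14,39/2] -> hit [16,18], descend [8, 14]
        N8 x:[16,17] y:[16,50/3] z:[14,15] -> miss, prune
        N14 x:[17,56/3] y:[17,18] z:[18,39/2] -> hit [18,18] leaf, test {P19@t=18}
      N22 x:[13,18] y:[37/3,56/3] z:[7,15] -> hit [13,15], descend [15, 32]
        N15 x:[53/3,18] y:[50/3,56/3] z:[7,19/2] -> miss, prune
        N32 x:[13,49/3] y:[37/3,43/3] z:[23/2,15] -> hit [13,43/3], descend [2, 7]
          N2 x:[15,49/3] y:[38/3,43/3] z:[25/2,15] -> miss, prune
          N7 x:[13,15] y:[37/3,41/3] z:[23/2,13] -> hit [13,13] leaf, test {P13@t=13}
    N21 x:[41/3,20] y:[18,73/3] z:[12,24] -> hit [18,20], descend [1, 19]
      N1 x:[44/3,55/3] y:[21,73/3] z:[21,24] -> miss, prune
      N19 x:[41/3,20] y:[18,24] z:[12,35/2] -> miss, prune
  N26 x:[6,41/3] y:[40/3,79/3] z:[8,24] -> hit [40/3,41/3], descend [28, 34]
    N28 x:[6,29/3] y:[58/3,79/3] z:[8,41/2] -> miss, prune
    N34 x:[6,41/3] y:[40/3,59/3] z:[23/2,24] -> hit [40/3,41/3], descend [10, 25]
      N10 x:[29/3,41/3] y:[40/3,55/3] z:[23/2,14] -> hit [40/3,41/3], descend [9, 20]
        N9 x:[13,41/3] y:[52/3,55/3] z:[23/2,14] -> miss, prune
        N20 x:[29/3,40/3] y:[40/3,50/3] z:[12,13] -> miss, prune
      N25 x:[6,29/3] y:[52/3,59/3] z:[39/2,24] -> miss, prune

Visited [0, 23, 11, 16, 8, 14, 22, 15, 32, 2, 7, 21, 1, 19, 26, 28, 34, 10, 9, 20, 25]. Tests: 21 box, 2 leaf. Nearest: P13.

== RESULT ==
21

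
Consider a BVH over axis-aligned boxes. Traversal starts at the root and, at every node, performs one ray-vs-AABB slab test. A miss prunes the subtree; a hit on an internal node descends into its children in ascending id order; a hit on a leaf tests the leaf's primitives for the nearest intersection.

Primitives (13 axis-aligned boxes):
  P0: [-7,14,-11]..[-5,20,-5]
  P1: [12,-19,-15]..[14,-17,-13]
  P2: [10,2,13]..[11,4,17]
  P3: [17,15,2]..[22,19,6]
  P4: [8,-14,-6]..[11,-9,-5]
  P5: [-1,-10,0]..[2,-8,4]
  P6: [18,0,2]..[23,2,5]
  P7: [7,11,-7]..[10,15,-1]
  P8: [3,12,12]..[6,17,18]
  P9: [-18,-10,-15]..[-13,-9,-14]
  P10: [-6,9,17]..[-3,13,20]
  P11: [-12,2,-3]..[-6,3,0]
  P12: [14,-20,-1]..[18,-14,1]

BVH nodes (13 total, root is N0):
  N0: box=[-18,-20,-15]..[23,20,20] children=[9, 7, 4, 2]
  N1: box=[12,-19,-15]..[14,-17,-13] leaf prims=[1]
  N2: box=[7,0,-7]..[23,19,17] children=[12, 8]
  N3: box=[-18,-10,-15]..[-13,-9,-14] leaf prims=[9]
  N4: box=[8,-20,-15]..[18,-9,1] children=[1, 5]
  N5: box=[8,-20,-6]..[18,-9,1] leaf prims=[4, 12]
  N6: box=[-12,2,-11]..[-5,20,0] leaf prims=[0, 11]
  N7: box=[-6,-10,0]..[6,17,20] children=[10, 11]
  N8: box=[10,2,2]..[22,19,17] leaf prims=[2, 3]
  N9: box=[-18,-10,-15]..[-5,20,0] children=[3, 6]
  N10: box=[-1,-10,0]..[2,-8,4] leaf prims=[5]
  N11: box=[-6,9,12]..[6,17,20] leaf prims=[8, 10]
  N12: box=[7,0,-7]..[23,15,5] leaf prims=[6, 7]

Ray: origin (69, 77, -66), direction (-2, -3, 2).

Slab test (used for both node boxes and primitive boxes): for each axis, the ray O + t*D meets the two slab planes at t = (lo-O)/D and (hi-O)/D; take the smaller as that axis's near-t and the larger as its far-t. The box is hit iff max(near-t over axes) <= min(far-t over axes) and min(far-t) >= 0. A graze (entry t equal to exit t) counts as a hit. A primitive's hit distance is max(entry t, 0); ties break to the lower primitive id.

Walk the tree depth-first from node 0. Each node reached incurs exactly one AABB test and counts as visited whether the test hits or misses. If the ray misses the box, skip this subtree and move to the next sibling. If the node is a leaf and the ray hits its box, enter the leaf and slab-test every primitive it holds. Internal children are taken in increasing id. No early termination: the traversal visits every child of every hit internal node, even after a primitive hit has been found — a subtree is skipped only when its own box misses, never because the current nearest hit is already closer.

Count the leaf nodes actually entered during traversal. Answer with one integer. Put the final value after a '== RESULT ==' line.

Walk:
N0 x:[23,87/2] y:[19,97/3] z:[51/2,43] -> hit [51/2,97/3], descend [2, 4, 7, 9]
  N2 x:[23,31] y:[58/3,77/3] z:[59/2,83/2] -> miss, prune
  N4 x:[51/2,61/2] y:[86/3,97/3] z:[51/2,67/2] -> hit [86/3,61/2], descend [1, 5]
    N1 x:[55/2,57/2] y:[94/3,32] z:[51/2,53/2] -> miss, prune
    N5 x:[51/2,61/2] y:[86/3,97/3] z:[30,67/2] -> hit [30,61/2] leaf, test {P4@t=30, P12(miss)}
  N7 x:[63/2,75/2] y:[20,29] z:[33,43] -> miss, prune
  N9 x:[37,87/2] y:[19,29] z:[51/2,33] -> miss, prune

Summary -> nodes [0, 2, 4, 1, 5, 7, 9]; box-tests=7; leaf-entries=1; first=P4

== RESULT ==
1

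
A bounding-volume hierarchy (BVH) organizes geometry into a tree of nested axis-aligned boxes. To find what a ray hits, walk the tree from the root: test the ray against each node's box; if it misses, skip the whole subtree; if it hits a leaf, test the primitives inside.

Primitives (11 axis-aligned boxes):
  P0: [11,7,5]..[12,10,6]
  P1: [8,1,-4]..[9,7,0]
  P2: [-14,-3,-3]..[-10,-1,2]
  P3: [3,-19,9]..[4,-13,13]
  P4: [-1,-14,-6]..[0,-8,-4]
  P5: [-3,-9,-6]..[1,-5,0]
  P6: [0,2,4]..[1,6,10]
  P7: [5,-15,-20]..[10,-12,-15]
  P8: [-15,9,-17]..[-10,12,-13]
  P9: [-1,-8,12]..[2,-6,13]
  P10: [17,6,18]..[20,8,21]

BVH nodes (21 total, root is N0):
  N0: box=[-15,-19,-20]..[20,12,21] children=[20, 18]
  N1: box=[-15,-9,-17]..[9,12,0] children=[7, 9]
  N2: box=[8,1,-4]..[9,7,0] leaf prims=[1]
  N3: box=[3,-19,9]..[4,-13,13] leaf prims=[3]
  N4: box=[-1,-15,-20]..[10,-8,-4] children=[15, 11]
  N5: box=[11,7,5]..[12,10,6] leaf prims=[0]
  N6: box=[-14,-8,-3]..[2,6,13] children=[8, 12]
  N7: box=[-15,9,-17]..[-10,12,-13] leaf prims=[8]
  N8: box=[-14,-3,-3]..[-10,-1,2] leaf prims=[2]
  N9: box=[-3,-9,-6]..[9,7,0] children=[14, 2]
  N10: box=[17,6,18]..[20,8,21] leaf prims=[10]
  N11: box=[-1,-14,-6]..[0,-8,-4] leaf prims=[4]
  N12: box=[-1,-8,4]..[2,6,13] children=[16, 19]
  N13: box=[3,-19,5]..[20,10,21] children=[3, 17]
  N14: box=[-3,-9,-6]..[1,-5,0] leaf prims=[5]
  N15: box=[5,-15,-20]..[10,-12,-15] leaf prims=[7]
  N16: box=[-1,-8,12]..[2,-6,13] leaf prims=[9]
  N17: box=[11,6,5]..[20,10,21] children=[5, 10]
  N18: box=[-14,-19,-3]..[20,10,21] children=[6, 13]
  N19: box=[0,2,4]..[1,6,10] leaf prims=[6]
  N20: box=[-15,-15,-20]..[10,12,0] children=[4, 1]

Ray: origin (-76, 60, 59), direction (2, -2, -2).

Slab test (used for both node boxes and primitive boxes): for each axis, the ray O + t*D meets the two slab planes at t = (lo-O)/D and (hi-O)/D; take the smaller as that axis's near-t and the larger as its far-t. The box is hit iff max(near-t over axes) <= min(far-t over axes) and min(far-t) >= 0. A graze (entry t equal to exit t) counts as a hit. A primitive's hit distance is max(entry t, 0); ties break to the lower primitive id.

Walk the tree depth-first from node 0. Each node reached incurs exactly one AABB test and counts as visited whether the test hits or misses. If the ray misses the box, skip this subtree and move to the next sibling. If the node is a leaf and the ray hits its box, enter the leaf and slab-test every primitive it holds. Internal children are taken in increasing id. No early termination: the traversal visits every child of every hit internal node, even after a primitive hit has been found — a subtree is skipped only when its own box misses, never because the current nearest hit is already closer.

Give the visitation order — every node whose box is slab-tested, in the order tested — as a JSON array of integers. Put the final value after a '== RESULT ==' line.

Trace the traversal:
N0 x:[61/2,48] y:[24,79/2] z:[19,79/2] -> hit [61/2,79/2], descend [18, 20]
  N18 x:[31,48] y:[25,79/2] z:[19,31] -> hit [31,31], descend [6, 13]
    N6 x:[31,39] y:[27,34] z:[23,31] -> hit [31,31], descend [8, 12]
      N8 x:[31,33] y:[61/2,63/2] z:[57/2,31] -> hit [31,31] leaf, test {P2@t=31}
      N12 x:[75/2,39] y:[27,34] z:[23,55/2] -> miss, prune
    N13 x:[79/2,48] y:[25,79/2] z:[19,27] -> miss, prune
  N20 x:[61/2,43] y:[24,75/2] z:[59/2,79/2] -> hit [61/2,75/2], descend [1, 4]
    N1 x:[61/2,85/2] y:[24,69/2] z:[59/2,38] -> hit [61/2,69/2], descend [7, 9]
      N7 x:[61/2,33] y:[24,51/2] z:[36,38] -> miss, prune
      N9 x:[73/2,85/2] y:[53/2,69/2] z:[59/2,65/2] -> miss, prune
    N4 x:[75/2,43] y:[34,75/2] z:[63/2,79/2] -> hit [75/2,75/2], descend [11, 15]
      N11 x:[75/2,38] y:[34,37] z:[63/2,65/2] -> miss, prune
      N15 x:[81/2,43] y:[36,75/2] z:[37,79/2] -> miss, prune

13 AABB tests over nodes [0, 18, 6, 8, 12, 13, 20, 1, 7, 9, 4, 11, 15]; 1 leaf entered; closest P2.

== RESULT ==
[0, 18, 6, 8, 12, 13, 20, 1, 7, 9, 4, 11, 15]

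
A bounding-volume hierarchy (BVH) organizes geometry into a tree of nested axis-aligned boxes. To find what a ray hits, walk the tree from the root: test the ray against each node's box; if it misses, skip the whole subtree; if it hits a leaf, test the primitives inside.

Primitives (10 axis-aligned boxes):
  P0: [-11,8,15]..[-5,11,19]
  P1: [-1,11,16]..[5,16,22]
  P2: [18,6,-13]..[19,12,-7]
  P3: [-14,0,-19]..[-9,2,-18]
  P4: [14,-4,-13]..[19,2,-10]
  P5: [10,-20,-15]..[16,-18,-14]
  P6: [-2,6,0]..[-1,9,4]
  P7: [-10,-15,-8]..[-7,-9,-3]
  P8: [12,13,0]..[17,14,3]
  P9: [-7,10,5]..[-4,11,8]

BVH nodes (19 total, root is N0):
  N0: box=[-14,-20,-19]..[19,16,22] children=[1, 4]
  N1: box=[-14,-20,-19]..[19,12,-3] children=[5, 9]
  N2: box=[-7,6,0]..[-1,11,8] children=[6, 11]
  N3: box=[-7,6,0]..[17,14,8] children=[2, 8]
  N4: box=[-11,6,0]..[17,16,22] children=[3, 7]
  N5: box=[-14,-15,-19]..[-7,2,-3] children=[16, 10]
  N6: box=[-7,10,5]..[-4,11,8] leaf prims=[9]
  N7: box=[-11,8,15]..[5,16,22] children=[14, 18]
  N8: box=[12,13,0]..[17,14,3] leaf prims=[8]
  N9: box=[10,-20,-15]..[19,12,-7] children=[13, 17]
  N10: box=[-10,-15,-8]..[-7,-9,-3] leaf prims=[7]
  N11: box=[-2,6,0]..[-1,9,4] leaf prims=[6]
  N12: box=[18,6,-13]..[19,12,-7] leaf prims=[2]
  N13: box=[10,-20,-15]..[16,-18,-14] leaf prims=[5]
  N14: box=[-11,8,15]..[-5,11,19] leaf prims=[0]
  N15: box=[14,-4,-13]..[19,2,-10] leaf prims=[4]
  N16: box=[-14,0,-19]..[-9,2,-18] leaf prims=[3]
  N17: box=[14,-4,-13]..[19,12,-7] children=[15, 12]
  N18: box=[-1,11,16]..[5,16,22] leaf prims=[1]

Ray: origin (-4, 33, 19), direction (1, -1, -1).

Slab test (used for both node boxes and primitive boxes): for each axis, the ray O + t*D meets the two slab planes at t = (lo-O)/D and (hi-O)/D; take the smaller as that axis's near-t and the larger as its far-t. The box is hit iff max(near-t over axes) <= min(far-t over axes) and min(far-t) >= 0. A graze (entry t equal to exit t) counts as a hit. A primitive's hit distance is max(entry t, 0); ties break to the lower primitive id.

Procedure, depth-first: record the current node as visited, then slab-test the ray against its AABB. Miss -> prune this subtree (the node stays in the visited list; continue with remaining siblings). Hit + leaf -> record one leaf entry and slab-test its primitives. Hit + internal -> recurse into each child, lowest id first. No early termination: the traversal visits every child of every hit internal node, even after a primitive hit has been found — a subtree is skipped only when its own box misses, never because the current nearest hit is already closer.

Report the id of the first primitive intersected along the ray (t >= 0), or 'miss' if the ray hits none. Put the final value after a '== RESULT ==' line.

Trace the traversal:
N0 x:[-10,23] y:[17,53] z:[-3,38] -> hit [17,23], descend [1, 4]
  N1 x:[-10,23] y:[21,53] z:[22,38] -> hit [22,23], descend [5, 9]
    N5 x:[-10,-3] y:[31,48] z:[22,38] -> miss, prune
    N9 x:[14,23] y:[21,53] z:[26,34] -> miss, prune
  N4 x:[-7,21] y:[17,27] z:[-3,19] -> hit [17,19], descend [3, 7]
    N3 x:[-3,21] y:[19,27] z:[11,19] -> hit [19,19], descend [2, 8]
      N2 x:[-3,3] y:[22,27] z:[11,19] -> miss, prune
      N8 x:[16,21] y:[19,20] z:[16,19] -> hit [19,19] leaf, test {P8@t=19}
    N7 x:[-7,9] y:[17,25] z:[-3,4] -> miss, prune

order=[0, 1, 5, 9, 4, 3, 2, 8, 7]  |boxes|=9  |leaves|=1  hit=P8

== RESULT ==
8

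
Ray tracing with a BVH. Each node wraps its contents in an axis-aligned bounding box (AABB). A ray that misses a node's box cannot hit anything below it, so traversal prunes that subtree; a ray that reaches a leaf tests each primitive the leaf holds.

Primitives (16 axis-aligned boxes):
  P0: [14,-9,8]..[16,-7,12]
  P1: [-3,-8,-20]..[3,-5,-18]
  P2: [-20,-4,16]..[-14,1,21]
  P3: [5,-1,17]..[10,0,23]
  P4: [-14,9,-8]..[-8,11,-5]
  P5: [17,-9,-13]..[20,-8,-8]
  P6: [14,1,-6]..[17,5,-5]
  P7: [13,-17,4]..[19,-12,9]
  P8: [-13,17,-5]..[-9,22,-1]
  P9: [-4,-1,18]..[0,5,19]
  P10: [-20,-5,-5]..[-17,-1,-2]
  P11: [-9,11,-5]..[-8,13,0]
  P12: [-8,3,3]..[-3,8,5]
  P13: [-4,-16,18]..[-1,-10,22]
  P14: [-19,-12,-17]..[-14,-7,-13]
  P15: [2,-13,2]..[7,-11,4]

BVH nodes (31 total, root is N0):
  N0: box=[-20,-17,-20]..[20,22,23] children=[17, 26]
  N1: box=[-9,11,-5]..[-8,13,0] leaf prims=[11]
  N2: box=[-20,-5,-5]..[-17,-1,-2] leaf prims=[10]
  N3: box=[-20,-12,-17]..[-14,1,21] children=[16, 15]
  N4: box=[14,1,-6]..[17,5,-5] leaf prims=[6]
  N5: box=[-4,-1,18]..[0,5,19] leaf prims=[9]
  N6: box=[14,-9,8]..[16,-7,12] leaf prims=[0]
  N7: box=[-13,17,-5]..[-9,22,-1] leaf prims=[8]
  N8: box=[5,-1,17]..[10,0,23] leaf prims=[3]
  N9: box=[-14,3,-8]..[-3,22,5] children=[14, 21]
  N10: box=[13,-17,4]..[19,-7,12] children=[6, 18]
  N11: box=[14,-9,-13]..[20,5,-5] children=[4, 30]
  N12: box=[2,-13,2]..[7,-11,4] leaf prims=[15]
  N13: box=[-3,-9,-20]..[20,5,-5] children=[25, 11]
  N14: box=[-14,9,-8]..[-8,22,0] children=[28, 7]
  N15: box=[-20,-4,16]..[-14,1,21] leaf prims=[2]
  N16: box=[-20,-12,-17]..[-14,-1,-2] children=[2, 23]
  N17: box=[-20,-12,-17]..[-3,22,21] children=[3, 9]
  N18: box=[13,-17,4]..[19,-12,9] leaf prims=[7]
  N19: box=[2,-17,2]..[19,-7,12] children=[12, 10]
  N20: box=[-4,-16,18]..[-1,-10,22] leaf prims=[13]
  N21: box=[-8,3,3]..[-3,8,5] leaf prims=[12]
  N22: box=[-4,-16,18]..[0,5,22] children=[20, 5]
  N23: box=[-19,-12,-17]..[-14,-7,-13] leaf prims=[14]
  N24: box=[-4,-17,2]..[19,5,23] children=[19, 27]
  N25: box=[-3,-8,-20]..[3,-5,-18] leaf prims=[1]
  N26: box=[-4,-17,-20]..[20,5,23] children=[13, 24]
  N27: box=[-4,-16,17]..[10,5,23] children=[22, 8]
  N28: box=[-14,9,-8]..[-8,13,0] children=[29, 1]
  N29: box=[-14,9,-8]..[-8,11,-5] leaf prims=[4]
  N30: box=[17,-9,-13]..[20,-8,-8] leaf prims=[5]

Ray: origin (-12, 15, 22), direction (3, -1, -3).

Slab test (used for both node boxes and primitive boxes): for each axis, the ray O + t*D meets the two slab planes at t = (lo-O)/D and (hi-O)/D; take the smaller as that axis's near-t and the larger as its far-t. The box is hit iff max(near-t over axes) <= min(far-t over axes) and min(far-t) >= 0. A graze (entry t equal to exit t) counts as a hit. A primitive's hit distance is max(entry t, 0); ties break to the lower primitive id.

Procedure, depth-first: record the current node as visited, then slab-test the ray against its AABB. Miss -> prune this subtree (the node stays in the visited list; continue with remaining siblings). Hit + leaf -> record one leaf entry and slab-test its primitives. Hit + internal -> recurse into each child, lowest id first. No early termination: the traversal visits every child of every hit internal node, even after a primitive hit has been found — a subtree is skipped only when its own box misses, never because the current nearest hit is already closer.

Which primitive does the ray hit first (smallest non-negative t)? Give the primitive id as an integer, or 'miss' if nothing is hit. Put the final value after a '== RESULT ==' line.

Traverse from the root:
N0 x:[-8/3,32/3] y:[-7,32] z:[-1/3,14] -> hit [-1/3,32/3], descend [17, 26]
  N17 x:[-8/3,3] y:[-7,27] z:[1/3,13] -> hit [1/3,3], descend [3, 9]
    N3 x:[-8/3,-2/3] y:[14,27] z:[1/3,13] -> miss, prune
    N9 x:[-2/3,3] y:[-7,12] z:[17/3,10] -> miss, prune
  N26 x:[8/3,32/3] y:[10,32] z:[-1/3,14] -> hit [10,32/3], descend [13, 24]
    N13 x:[3,32/3] y:[10,24] z:[9,14] -> hit [10,32/3], descend [11, 25]
      N11 x:[26/3,32/3] y:[10,24] z:[9,35/3] -> hit [10,32/3], descend [4, 30]
        N4 x:[26/3,29/3] y:[10,14] z:[9,28/3] -> miss, prune
        N30 x:[29/3,32/3] y:[23,24] z:[10,35/3] -> miss, prune
      N25 x:[3,5] y:[20,23] z:[40/3,14] -> miss, prune
    N24 x:[8/3,31/3] y:[10,32] z:[-1/3,20/3] -> miss, prune

order=[0, 17, 3, 9, 26, 13, 11, 4, 30, 25, 24]  |boxes|=11  |leaves|=0  hit=miss

== RESULT ==
miss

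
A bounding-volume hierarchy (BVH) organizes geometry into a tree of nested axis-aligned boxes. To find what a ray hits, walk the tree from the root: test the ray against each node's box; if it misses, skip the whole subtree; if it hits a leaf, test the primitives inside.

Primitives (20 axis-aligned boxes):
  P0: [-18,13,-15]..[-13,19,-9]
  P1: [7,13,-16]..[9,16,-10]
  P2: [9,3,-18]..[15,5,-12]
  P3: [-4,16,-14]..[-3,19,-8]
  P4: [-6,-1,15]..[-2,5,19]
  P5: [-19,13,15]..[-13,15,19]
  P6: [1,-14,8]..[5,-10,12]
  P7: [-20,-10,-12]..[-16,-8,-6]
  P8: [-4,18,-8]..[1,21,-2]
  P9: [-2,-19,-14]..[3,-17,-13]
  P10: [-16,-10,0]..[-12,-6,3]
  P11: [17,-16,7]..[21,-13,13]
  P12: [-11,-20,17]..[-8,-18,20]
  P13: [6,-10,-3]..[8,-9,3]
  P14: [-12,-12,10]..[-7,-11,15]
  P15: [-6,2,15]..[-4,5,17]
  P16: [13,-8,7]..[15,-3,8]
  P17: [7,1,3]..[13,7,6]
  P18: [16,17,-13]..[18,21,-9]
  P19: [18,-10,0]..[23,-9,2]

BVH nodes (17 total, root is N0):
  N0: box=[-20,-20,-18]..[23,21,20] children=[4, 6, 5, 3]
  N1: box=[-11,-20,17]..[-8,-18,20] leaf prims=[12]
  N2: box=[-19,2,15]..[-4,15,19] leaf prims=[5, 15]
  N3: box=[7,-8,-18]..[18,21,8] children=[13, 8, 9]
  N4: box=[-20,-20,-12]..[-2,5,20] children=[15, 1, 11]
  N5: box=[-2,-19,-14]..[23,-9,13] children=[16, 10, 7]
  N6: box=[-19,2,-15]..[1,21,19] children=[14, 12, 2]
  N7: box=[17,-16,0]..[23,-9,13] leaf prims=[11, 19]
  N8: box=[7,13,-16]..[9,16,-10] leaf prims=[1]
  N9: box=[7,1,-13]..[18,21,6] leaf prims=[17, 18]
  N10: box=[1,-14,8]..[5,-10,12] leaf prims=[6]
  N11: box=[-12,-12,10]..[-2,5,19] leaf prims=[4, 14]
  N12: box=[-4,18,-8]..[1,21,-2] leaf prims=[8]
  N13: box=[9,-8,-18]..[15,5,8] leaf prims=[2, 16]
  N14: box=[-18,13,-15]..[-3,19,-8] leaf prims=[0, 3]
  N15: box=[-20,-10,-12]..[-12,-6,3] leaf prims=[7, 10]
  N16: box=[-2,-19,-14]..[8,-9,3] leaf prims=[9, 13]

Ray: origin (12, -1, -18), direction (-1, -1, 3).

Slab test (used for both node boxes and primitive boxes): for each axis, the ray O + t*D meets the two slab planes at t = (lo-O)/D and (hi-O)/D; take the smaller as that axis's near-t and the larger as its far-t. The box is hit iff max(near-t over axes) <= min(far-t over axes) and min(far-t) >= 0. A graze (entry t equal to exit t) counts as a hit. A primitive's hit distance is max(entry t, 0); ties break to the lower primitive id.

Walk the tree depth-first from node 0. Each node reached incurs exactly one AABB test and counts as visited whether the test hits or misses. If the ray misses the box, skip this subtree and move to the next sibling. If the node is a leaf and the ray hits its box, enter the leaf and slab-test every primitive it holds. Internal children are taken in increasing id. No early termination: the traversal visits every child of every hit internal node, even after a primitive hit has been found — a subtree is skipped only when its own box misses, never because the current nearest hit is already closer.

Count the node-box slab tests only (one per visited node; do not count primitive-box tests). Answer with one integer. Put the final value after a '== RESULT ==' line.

Walk:
N0 x:[-11,32] y:[-22,19] z:[0,38/3] -> hit [0,38/3], descend [3, 4, 5, 6]
  N3 x:[-6,5] y:[-22,7] z:[0,26/3] -> hit [0,5], descend [8, 9, 13]
    N8 x:[3,5] y:[-17,-14] z:[2/3,8/3] -> miss, prune
    N9 x:[-6,5] y:[-22,-2] z:[5/3,8] -> miss, prune
    N13 x:[-3,3] y:[-6,7] z:[0,26/3] -> hit [0,3] leaf, test {P2(miss), P16(miss)}
  N4 x:[14,32] y:[-6,19] z:[2,38/3] -> miss, prune
  N5 x:[-11,14] y:[8,18] z:[4/3,31/3] -> hit [8,31/3], descend [7, 10, 16]
    N7 x:[-11,-5] y:[8,15] z:[6,31/3] -> miss, prune
    N10 x:[7,11] y:[9,13] z:[26/3,10] -> hit [9,10] leaf, test {P6@t=9}
    N16 x:[4,14] y:[8,18] z:[4/3,7] -> miss, prune
  N6 x:[11,31] y:[-22,-3] z:[1,37/3] -> miss, prune

11 AABB tests over nodes [0, 3, 8, 9, 13, 4, 5, 7, 10, 16, 6]; 2 leaves entered; closest P6.

== RESULT ==
11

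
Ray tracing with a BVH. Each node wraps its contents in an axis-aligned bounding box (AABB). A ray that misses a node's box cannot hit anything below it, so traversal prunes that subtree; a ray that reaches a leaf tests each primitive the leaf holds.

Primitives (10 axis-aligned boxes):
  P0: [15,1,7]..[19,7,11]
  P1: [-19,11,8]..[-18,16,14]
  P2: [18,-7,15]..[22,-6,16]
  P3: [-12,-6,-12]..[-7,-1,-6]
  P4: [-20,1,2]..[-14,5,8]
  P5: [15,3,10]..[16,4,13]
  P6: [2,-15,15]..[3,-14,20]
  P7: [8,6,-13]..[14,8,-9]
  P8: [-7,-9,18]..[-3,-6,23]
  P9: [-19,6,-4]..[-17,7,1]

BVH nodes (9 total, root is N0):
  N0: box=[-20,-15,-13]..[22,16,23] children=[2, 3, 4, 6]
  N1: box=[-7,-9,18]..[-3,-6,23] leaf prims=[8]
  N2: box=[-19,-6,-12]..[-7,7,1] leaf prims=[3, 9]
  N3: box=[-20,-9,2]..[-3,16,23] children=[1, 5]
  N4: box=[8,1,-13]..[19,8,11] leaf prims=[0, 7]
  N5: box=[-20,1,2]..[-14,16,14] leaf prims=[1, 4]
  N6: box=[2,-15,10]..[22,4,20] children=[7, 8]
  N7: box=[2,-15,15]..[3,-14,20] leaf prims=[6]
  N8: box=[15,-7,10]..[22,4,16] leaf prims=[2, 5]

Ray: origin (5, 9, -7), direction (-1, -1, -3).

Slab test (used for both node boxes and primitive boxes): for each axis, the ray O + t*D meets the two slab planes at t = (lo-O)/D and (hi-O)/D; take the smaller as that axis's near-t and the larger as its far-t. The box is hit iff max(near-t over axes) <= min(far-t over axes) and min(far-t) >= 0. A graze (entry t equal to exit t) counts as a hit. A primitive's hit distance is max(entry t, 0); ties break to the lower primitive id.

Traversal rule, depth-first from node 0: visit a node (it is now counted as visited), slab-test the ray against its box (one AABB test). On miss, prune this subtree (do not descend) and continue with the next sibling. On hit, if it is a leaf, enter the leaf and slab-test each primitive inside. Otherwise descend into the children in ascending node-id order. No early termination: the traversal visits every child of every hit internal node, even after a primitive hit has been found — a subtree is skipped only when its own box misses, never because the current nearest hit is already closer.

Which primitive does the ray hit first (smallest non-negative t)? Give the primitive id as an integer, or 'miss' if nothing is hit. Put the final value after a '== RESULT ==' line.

Walk:
N0 x:[-17,25] y:[-7,24] z:[-10,2] -> hit [-7,2], descend [2, 3, 4, 6]
  N2 x:[12,24] y:[2,15] z:[-8/3,5/3] -> miss, prune
  N3 x:[8,25] y:[-7,18] z:[-10,-3] -> miss, prune
  N4 x:[-14,-3] y:[1,8] z:[-6,2] -> miss, prune
  N6 x:[-17,3] y:[5,24] z:[-9,-17/3] -> miss, prune

Visited [0, 2, 3, 4, 6]. Tests: 5 box, 0 leaf. Nearest: miss.

== RESULT ==
miss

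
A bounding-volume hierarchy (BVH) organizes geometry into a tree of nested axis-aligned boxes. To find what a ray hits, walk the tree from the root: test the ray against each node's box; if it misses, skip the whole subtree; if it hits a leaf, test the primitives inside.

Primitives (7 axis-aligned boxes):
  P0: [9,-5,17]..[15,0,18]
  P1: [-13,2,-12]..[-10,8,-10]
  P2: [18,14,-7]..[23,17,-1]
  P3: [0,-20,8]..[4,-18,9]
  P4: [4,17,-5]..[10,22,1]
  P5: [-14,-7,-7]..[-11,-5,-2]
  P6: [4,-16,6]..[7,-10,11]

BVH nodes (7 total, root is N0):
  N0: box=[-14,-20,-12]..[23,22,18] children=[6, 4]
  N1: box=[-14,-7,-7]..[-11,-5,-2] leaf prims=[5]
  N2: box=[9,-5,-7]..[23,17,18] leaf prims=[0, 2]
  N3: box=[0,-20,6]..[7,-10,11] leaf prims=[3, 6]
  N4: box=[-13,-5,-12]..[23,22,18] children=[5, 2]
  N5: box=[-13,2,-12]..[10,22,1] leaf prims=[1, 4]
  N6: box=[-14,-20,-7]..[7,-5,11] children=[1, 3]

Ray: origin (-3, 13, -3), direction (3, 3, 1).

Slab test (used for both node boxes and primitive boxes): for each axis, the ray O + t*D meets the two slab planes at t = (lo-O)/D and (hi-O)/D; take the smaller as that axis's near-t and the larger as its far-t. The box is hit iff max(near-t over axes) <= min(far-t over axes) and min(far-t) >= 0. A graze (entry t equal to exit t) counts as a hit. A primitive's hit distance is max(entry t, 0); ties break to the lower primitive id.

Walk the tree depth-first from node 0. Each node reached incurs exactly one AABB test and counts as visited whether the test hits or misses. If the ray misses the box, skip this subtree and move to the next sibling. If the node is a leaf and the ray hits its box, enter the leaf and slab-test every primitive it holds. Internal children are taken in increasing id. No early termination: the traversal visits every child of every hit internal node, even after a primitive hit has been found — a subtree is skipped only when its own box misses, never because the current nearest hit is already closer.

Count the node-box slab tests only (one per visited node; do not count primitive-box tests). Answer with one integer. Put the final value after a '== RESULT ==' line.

Traverse from the root:
N0 x:[-11/3,26/3] y:[-11,3] z:[-9,21] -> hit [-11/3,3], descend [4, 6]
  N4 x:[-10/3,26/3] y:[-6,3] z:[-9,21] -> hit [-10/3,3], descend [2, 5]
    N2 x:[4,26/3] y:[-6,4/3] z:[-4,21] -> miss, prune
    N5 x:[-10/3,13/3] y:[-11/3,3] z:[-9,4] -> hit [-10/3,3] leaf, test {P1(miss), P4@t=7/3}
  N6 x:[-11/3,10/3] y:[-11,-6] z:[-4,14] -> miss, prune

5 AABB tests over nodes [0, 4, 2, 5, 6]; 1 leaf entered; closest P4.

== RESULT ==
5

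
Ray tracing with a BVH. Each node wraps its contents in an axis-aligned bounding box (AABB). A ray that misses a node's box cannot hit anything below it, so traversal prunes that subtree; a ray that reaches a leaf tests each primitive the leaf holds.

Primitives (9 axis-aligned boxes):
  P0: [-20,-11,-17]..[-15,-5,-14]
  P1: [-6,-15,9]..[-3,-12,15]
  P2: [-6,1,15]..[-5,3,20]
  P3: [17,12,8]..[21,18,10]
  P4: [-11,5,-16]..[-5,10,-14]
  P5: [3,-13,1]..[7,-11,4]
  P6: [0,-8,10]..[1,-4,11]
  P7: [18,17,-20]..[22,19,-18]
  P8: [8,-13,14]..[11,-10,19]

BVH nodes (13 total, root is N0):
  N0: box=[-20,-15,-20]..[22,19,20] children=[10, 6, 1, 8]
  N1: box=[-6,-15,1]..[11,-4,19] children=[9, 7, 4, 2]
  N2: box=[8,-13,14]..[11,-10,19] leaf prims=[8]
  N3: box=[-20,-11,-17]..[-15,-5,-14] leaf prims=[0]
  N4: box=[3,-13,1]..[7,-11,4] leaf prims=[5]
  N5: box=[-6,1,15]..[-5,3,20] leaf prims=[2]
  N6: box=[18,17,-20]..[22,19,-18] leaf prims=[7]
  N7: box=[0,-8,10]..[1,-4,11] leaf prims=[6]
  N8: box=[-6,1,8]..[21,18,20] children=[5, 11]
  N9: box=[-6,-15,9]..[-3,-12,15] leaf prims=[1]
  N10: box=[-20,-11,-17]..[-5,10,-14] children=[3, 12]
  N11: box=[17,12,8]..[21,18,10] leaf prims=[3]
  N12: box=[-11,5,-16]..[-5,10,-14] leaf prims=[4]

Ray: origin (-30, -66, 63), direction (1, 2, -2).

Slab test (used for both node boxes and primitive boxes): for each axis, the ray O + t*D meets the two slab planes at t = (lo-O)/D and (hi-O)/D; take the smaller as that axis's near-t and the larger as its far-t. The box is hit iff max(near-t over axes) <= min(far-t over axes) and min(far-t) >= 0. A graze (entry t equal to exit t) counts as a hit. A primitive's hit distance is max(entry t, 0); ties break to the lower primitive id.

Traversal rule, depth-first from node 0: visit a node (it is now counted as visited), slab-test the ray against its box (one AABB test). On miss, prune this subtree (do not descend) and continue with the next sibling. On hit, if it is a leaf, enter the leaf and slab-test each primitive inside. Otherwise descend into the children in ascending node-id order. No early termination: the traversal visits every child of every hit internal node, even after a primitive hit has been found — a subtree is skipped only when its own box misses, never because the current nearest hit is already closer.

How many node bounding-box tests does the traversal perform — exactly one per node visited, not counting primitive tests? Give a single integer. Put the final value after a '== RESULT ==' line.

Walk:
N0 x:[10,52] y:[51/2,85/2] z:[43/2,83/2] -> hit [51/2,83/2], descend [1, 6, 8, 10]
  N1 x:[24,41] y:[51/2,31] z:[22,31] -> hit [51/2,31], descend [2, 4, 7, 9]
    N2 x:[38,41] y:[53/2,28] z:[22,49/2] -> miss, prune
    N4 x:[33,37] y:[53/2,55/2] z:[59/2,31] -> miss, prune
    N7 x:[30,31] y:[29,31] z:[26,53/2] -> miss, prune
    N9 x:[24,27] y:[51/2,27] z:[24,27] -> hit [51/2,27] leaf, test {P1@t=51/2}
  N6 x:[48,52] y:[83/2,85/2] z:[81/2,83/2] -> miss, prune
  N8 x:[24,51] y:[67/2,42] z:[43/2,55/2] -> miss, prune
  N10 x:[10,25] y:[55/2,38] z:[77/2,40] -> miss, prune

Visited [0, 1, 2, 4, 7, 9, 6, 8, 10]. Tests: 9 box, 1 leaf. Nearest: P1.

== RESULT ==
9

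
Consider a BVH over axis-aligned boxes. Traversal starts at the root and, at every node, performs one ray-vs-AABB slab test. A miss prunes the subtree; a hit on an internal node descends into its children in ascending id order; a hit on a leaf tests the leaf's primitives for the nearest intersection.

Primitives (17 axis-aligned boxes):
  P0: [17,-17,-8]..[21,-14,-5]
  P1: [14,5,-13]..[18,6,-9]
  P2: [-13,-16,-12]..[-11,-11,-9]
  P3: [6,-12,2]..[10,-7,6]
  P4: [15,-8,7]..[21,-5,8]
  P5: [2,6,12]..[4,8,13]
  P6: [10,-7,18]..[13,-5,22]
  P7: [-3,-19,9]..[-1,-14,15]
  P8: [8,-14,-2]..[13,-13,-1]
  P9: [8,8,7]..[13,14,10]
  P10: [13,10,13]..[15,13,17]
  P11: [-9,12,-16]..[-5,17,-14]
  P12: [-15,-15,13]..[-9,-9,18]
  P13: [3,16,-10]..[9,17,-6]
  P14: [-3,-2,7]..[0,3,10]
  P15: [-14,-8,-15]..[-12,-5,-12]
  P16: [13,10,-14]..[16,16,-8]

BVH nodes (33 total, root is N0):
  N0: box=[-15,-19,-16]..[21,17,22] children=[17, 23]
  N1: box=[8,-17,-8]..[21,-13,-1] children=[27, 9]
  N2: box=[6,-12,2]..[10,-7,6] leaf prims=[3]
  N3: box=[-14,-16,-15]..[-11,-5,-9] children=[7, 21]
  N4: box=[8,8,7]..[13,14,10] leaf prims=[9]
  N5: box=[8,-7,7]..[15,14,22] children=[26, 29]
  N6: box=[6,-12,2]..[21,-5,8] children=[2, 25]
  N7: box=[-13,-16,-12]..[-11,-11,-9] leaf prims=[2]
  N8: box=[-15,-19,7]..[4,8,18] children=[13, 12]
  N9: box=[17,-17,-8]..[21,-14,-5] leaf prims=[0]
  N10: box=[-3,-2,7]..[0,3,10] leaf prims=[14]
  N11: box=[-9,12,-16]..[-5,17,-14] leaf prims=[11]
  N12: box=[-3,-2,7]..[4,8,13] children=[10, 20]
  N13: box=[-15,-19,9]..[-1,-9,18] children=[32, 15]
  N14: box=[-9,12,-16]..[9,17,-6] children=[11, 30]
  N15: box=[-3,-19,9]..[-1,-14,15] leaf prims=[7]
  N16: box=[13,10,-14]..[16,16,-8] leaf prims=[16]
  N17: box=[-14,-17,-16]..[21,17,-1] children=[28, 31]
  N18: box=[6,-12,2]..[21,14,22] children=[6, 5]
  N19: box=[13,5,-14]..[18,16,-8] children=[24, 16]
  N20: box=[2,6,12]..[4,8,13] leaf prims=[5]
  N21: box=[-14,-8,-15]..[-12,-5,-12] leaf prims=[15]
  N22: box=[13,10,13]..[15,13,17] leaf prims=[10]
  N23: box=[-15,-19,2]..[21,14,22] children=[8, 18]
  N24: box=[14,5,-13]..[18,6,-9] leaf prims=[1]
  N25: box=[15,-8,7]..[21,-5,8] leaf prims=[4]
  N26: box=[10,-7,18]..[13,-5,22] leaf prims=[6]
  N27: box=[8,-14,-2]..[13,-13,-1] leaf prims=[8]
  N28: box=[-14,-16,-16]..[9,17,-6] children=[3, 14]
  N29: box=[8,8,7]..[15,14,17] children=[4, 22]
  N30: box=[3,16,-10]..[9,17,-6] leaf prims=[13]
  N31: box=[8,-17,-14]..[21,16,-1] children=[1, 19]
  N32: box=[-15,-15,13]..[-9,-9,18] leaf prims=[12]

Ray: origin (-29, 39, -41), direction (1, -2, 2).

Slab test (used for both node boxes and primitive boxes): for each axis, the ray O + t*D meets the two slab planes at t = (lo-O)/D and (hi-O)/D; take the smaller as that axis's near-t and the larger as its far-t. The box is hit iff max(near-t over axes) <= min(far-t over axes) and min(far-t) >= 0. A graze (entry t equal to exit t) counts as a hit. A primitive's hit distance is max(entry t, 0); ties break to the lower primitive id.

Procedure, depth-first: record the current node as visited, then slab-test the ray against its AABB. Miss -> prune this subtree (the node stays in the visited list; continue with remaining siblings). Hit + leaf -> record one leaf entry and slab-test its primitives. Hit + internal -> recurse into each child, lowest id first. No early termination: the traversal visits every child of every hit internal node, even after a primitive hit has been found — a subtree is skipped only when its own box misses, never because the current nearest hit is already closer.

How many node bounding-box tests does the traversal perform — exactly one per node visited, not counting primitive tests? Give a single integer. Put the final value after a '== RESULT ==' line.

Walk:
N0 x:[14,50] y:[11,29] z:[25/2,63/2] -> hit [14,29], descend [17, 23]
  N17 x:[15,50] y:[11,28] z:[25/2,20] -> hit [15,20], descend [28, 31]
    N28 x:[15,38] y:[11,55/2] z:[25/2,35/2] -> hit [15,35/2], descend [3, 14]
      N3 x:[15,18] y:[22,55/2] z:[13,16] -> miss, prune
      N14 x:[20,38] y:[11,27/2] z:[25/2,35/2] -> miss, prune
    N31 x:[37,50] y:[23/2,28] z:[27/2,20] -> miss, prune
  N23 x:[14,50] y:[25/2,29] z:[43/2,63/2] -> hit [43/2,29], descend [8, 18]
    N8 x:[14,33] y:[31/2,29] z:[24,59/2] -> hit [24,29], descend [12, 13]
      N12 x:[26,33] y:[31/2,41/2] z:[24,27] -> miss, prune
      N13 x:[14,28] y:[24,29] z:[25,59/2] -> hit [25,28], descend [15, 32]
        N15 x:[26,28] y:[53/2,29] z:[25,28] -> hit [53/2,28] leaf, test {P7@t=53/2}
        N32 x:[14,20] y:[24,27] z:[27,59/2] -> miss, prune
    N18 x:[35,50] y:[25/2,51/2] z:[43/2,63/2] -> miss, prune

13 AABB tests over nodes [0, 17, 28, 3, 14, 31, 23, 8, 12, 13, 15, 32, 18]; 1 leaf entered; closest P7.

== RESULT ==
13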